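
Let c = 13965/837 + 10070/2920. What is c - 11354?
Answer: -923347459/81468 ≈ -11334.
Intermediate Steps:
c = 1640213/81468 (c = 13965*(1/837) + 10070*(1/2920) = 4655/279 + 1007/292 = 1640213/81468 ≈ 20.133)
c - 11354 = 1640213/81468 - 11354 = -923347459/81468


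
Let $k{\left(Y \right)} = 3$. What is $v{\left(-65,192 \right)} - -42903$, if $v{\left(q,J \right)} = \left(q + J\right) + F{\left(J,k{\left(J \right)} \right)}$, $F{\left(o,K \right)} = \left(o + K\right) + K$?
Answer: $43228$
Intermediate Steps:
$F{\left(o,K \right)} = o + 2 K$ ($F{\left(o,K \right)} = \left(K + o\right) + K = o + 2 K$)
$v{\left(q,J \right)} = 6 + q + 2 J$ ($v{\left(q,J \right)} = \left(q + J\right) + \left(J + 2 \cdot 3\right) = \left(J + q\right) + \left(J + 6\right) = \left(J + q\right) + \left(6 + J\right) = 6 + q + 2 J$)
$v{\left(-65,192 \right)} - -42903 = \left(6 - 65 + 2 \cdot 192\right) - -42903 = \left(6 - 65 + 384\right) + 42903 = 325 + 42903 = 43228$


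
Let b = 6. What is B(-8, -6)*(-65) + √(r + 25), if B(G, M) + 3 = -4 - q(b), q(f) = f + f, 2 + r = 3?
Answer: 1235 + √26 ≈ 1240.1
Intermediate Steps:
r = 1 (r = -2 + 3 = 1)
q(f) = 2*f
B(G, M) = -19 (B(G, M) = -3 + (-4 - 2*6) = -3 + (-4 - 1*12) = -3 + (-4 - 12) = -3 - 16 = -19)
B(-8, -6)*(-65) + √(r + 25) = -19*(-65) + √(1 + 25) = 1235 + √26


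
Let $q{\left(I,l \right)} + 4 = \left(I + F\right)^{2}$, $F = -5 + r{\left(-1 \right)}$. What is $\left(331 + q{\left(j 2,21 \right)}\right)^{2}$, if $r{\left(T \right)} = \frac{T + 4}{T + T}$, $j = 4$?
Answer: $\frac{1734489}{16} \approx 1.0841 \cdot 10^{5}$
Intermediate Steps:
$r{\left(T \right)} = \frac{4 + T}{2 T}$
$F = - \frac{13}{2}$ ($F = -5 + \frac{4 - 1}{2 \left(-1\right)} = -5 + \frac{1}{2} \left(-1\right) 3 = -5 - \frac{3}{2} = - \frac{13}{2} \approx -6.5$)
$q{\left(I,l \right)} = -4 + \left(- \frac{13}{2} + I\right)^{2}$ ($q{\left(I,l \right)} = -4 + \left(I - \frac{13}{2}\right)^{2} = -4 + \left(- \frac{13}{2} + I\right)^{2}$)
$\left(331 + q{\left(j 2,21 \right)}\right)^{2} = \left(331 - \left(4 - \frac{\left(-13 + 2 \cdot 4 \cdot 2\right)^{2}}{4}\right)\right)^{2} = \left(331 - \left(4 - \frac{\left(-13 + 2 \cdot 8\right)^{2}}{4}\right)\right)^{2} = \left(331 - \left(4 - \frac{\left(-13 + 16\right)^{2}}{4}\right)\right)^{2} = \left(331 - \left(4 - \frac{3^{2}}{4}\right)\right)^{2} = \left(331 + \left(-4 + \frac{1}{4} \cdot 9\right)\right)^{2} = \left(331 + \left(-4 + \frac{9}{4}\right)\right)^{2} = \left(331 - \frac{7}{4}\right)^{2} = \left(\frac{1317}{4}\right)^{2} = \frac{1734489}{16}$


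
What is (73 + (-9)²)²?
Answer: 23716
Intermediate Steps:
(73 + (-9)²)² = (73 + 81)² = 154² = 23716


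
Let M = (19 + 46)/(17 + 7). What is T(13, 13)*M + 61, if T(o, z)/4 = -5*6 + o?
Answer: -739/6 ≈ -123.17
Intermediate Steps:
M = 65/24 ≈ 2.7083
T(o, z) = -120 + 4*o (T(o, z) = 4*(-5*6 + o) = 4*(-30 + o) = -120 + 4*o)
T(13, 13)*M + 61 = (-120 + 4*13)*(65/24) + 61 = (-120 + 52)*(65/24) + 61 = -68*65/24 + 61 = -1105/6 + 61 = -739/6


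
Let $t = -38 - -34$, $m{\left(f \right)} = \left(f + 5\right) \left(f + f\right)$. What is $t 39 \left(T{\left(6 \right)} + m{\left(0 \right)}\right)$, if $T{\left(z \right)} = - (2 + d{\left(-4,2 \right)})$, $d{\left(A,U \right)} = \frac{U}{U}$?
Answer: $468$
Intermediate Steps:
$d{\left(A,U \right)} = 1$
$T{\left(z \right)} = -3$ ($T{\left(z \right)} = - (2 + 1) = \left(-1\right) 3 = -3$)
$m{\left(f \right)} = 2 f \left(5 + f\right)$ ($m{\left(f \right)} = \left(5 + f\right) 2 f = 2 f \left(5 + f\right)$)
$t = -4$ ($t = -38 + 34 = -4$)
$t 39 \left(T{\left(6 \right)} + m{\left(0 \right)}\right) = - 4 \cdot 39 \left(-3 + 2 \cdot 0 \left(5 + 0\right)\right) = - 4 \cdot 39 \left(-3 + 2 \cdot 0 \cdot 5\right) = - 4 \cdot 39 \left(-3 + 0\right) = - 4 \cdot 39 \left(-3\right) = \left(-4\right) \left(-117\right) = 468$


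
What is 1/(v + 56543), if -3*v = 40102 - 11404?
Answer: 1/46977 ≈ 2.1287e-5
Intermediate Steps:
v = -9566 (v = -(40102 - 11404)/3 = -1/3*28698 = -9566)
1/(v + 56543) = 1/(-9566 + 56543) = 1/46977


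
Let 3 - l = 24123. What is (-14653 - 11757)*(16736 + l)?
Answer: 195011440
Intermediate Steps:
l = -24120 (l = 3 - 1*24123 = 3 - 24123 = -24120)
(-14653 - 11757)*(16736 + l) = (-14653 - 11757)*(16736 - 24120) = -26410*(-7384) = 195011440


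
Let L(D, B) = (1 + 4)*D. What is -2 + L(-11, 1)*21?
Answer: -1157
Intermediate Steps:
L(D, B) = 5*D
-2 + L(-11, 1)*21 = -2 + (5*(-11))*21 = -2 - 55*21 = -2 - 1155 = -1157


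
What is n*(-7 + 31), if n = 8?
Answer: 192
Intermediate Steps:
n*(-7 + 31) = 8*(-7 + 31) = 8*24 = 192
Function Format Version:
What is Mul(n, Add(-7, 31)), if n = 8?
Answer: 192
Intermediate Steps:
Mul(n, Add(-7, 31)) = Mul(8, Add(-7, 31)) = Mul(8, 24) = 192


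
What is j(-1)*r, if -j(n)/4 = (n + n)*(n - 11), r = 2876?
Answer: -276096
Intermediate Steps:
j(n) = -8*n*(-11 + n) (j(n) = -4*(n + n)*(n - 11) = -4*2*n*(-11 + n) = -8*n*(-11 + n))
j(-1)*r = (8*(-1)*(11 - 1*(-1)))*2876 = (8*(-1)*(11 + 1))*2876 = (8*(-1)*12)*2876 = -96*2876 = -276096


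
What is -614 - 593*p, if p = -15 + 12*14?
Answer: -91343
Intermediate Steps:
p = 153 (p = -15 + 168 = 153)
-614 - 593*p = -614 - 593*153 = -614 - 90729 = -91343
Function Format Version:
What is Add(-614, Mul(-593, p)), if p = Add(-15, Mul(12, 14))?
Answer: -91343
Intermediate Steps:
p = 153 (p = Add(-15, 168) = 153)
Add(-614, Mul(-593, p)) = Add(-614, Mul(-593, 153)) = Add(-614, -90729) = -91343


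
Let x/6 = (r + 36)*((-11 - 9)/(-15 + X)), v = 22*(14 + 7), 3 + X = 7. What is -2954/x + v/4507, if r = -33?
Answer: -73142069/811260 ≈ -90.159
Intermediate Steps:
X = 4 (X = -3 + 7 = 4)
v = 462 (v = 22*21 = 462)
x = 360/11 (x = 6*((-33 + 36)*((-11 - 9)/(-15 + 4))) = 6*(3*(-20/(-11))) = 6*(3*(-20*(-1/11))) = 6*(3*(20/11)) = 6*(60/11) = 360/11 ≈ 32.727)
-2954/x + v/4507 = -2954/360/11 + 462/4507 = -2954*11/360 + 462*(1/4507) = -16247/180 + 462/4507 = -73142069/811260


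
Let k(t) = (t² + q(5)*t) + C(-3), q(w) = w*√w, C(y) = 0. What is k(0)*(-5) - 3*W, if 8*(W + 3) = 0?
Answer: 9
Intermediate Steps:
W = -3 (W = -3 + (⅛)*0 = -3 + 0 = -3)
q(w) = w^(3/2)
k(t) = t² + 5*t*√5 (k(t) = (t² + 5^(3/2)*t) + 0 = (t² + (5*√5)*t) + 0 = (t² + 5*t*√5) + 0 = t² + 5*t*√5)
k(0)*(-5) - 3*W = (0*(0 + 5*√5))*(-5) - 3*(-3) = (0*(5*√5))*(-5) + 9 = 0*(-5) + 9 = 0 + 9 = 9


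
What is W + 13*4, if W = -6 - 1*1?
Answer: 45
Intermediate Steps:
W = -7 (W = -6 - 1 = -7)
W + 13*4 = -7 + 13*4 = -7 + 52 = 45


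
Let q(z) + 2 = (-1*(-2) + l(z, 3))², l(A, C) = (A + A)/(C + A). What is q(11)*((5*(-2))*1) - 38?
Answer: -7132/49 ≈ -145.55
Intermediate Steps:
l(A, C) = 2*A/(A + C) (l(A, C) = (2*A)/(A + C) = 2*A/(A + C))
q(z) = -2 + (2 + 2*z/(3 + z))² (q(z) = -2 + (-1*(-2) + 2*z/(z + 3))² = -2 + (2 + 2*z/(3 + z))²)
q(11)*((5*(-2))*1) - 38 = (2*(9 + 7*11² + 18*11)/(9 + 11² + 6*11))*((5*(-2))*1) - 38 = (2*(9 + 7*121 + 198)/(9 + 121 + 66))*(-10*1) - 38 = (2*(9 + 847 + 198)/196)*(-10) - 38 = (2*(1/196)*1054)*(-10) - 38 = (527/49)*(-10) - 38 = -5270/49 - 38 = -7132/49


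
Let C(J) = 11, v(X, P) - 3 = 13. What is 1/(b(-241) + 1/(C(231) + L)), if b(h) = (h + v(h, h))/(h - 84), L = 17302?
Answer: 225069/155830 ≈ 1.4443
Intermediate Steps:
v(X, P) = 16 (v(X, P) = 3 + 13 = 16)
b(h) = (16 + h)/(-84 + h) (b(h) = (h + 16)/(h - 84) = (16 + h)/(-84 + h))
1/(b(-241) + 1/(C(231) + L)) = 1/((16 - 241)/(-84 - 241) + 1/(11 + 17302)) = 1/(-225/(-325) + 1/17313) = 1/(-1/325*(-225) + 1/17313) = 1/(9/13 + 1/17313) = 1/(155830/225069) = 225069/155830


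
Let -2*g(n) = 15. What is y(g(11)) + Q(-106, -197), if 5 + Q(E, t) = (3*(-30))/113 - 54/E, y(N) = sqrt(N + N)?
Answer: -31664/5989 + I*sqrt(15) ≈ -5.287 + 3.873*I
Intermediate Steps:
g(n) = -15/2 (g(n) = -1/2*15 = -15/2)
y(N) = sqrt(2)*sqrt(N) (y(N) = sqrt(2*N) = sqrt(2)*sqrt(N))
Q(E, t) = -655/113 - 54/E (Q(E, t) = -5 + ((3*(-30))/113 - 54/E) = -5 + (-90*1/113 - 54/E) = -5 + (-90/113 - 54/E) = -655/113 - 54/E)
y(g(11)) + Q(-106, -197) = sqrt(2)*sqrt(-15/2) + (-655/113 - 54/(-106)) = sqrt(2)*(I*sqrt(30)/2) + (-655/113 - 54*(-1/106)) = I*sqrt(15) + (-655/113 + 27/53) = I*sqrt(15) - 31664/5989 = -31664/5989 + I*sqrt(15)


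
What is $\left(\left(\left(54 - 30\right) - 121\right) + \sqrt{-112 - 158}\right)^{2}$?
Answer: $9139 - 582 i \sqrt{30} \approx 9139.0 - 3187.7 i$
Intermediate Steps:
$\left(\left(\left(54 - 30\right) - 121\right) + \sqrt{-112 - 158}\right)^{2} = \left(\left(24 - 121\right) + \sqrt{-270}\right)^{2} = \left(-97 + 3 i \sqrt{30}\right)^{2}$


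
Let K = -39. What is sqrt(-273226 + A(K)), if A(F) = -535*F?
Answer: I*sqrt(252361) ≈ 502.36*I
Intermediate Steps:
sqrt(-273226 + A(K)) = sqrt(-273226 - 535*(-39)) = sqrt(-273226 + 20865) = sqrt(-252361) = I*sqrt(252361)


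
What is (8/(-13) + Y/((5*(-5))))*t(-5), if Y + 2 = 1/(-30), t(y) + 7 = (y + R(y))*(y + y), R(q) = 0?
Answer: -223901/9750 ≈ -22.964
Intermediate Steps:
t(y) = -7 + 2*y² (t(y) = -7 + (y + 0)*(y + y) = -7 + y*(2*y) = -7 + 2*y²)
Y = -61/30 (Y = -2 + 1/(-30) = -2 - 1/30 = -61/30 ≈ -2.0333)
(8/(-13) + Y/((5*(-5))))*t(-5) = (8/(-13) - 61/(30*(5*(-5))))*(-7 + 2*(-5)²) = (8*(-1/13) - 61/30/(-25))*(-7 + 2*25) = (-8/13 - 61/30*(-1/25))*(-7 + 50) = (-8/13 + 61/750)*43 = -5207/9750*43 = -223901/9750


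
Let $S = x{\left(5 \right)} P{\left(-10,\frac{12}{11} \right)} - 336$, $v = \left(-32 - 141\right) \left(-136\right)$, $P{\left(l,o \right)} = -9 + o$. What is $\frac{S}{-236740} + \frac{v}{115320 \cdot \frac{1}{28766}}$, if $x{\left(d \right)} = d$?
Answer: $\frac{44062480497041}{7507735620} \approx 5868.9$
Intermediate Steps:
$v = 23528$ ($v = \left(-173\right) \left(-136\right) = 23528$)
$S = - \frac{4131}{11}$ ($S = 5 \left(-9 + \frac{12}{11}\right) - 336 = 5 \left(- \frac{87}{11}\right) - 336 = - \frac{435}{11} - 336 = - \frac{4131}{11} \approx -375.55$)
$\frac{S}{-236740} + \frac{v}{115320 \cdot \frac{1}{28766}} = - \frac{4131}{11 \left(-236740\right)} + \frac{23528}{115320 \cdot \frac{1}{28766}} = \left(- \frac{4131}{11}\right) \left(- \frac{1}{236740}\right) + \frac{23528}{115320 \cdot \frac{1}{28766}} = \frac{4131}{2604140} + \frac{23528}{\frac{57660}{14383}} = \frac{4131}{2604140} + 23528 \cdot \frac{14383}{57660} = \frac{4131}{2604140} + \frac{84600806}{14415} = \frac{44062480497041}{7507735620}$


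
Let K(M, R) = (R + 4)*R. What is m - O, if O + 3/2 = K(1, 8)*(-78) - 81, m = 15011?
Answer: 45163/2 ≈ 22582.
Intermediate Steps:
K(M, R) = R*(4 + R) (K(M, R) = (4 + R)*R = R*(4 + R))
O = -15141/2 (O = -3/2 + ((8*(4 + 8))*(-78) - 81) = -3/2 + ((8*12)*(-78) - 81) = -3/2 + (96*(-78) - 81) = -3/2 + (-7488 - 81) = -3/2 - 7569 = -15141/2 ≈ -7570.5)
m - O = 15011 - 1*(-15141/2) = 15011 + 15141/2 = 45163/2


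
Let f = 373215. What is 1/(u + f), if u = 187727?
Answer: 1/560942 ≈ 1.7827e-6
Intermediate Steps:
1/(u + f) = 1/(187727 + 373215) = 1/560942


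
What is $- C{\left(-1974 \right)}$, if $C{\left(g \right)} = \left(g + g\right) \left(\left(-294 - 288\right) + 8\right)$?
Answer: $-2266152$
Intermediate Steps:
$C{\left(g \right)} = - 1148 g$ ($C{\left(g \right)} = 2 g \left(-582 + 8\right) = 2 g \left(-574\right) = - 1148 g$)
$- C{\left(-1974 \right)} = - \left(-1148\right) \left(-1974\right) = \left(-1\right) 2266152 = -2266152$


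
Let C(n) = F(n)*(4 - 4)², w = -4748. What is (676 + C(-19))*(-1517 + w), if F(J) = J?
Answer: -4235140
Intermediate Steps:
C(n) = 0 (C(n) = n*(4 - 4)² = n*0² = n*0 = 0)
(676 + C(-19))*(-1517 + w) = (676 + 0)*(-1517 - 4748) = 676*(-6265) = -4235140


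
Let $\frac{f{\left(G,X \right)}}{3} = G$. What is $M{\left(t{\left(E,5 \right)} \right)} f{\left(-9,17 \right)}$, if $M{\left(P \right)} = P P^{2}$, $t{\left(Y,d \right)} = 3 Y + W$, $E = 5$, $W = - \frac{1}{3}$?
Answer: $-85184$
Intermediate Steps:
$W = - \frac{1}{3}$ ($W = \left(-1\right) \frac{1}{3} = - \frac{1}{3} \approx -0.33333$)
$t{\left(Y,d \right)} = - \frac{1}{3} + 3 Y$ ($t{\left(Y,d \right)} = 3 Y - \frac{1}{3} = - \frac{1}{3} + 3 Y$)
$f{\left(G,X \right)} = 3 G$
$M{\left(P \right)} = P^{3}$
$M{\left(t{\left(E,5 \right)} \right)} f{\left(-9,17 \right)} = \left(- \frac{1}{3} + 3 \cdot 5\right)^{3} \cdot 3 \left(-9\right) = \left(- \frac{1}{3} + 15\right)^{3} \left(-27\right) = \left(\frac{44}{3}\right)^{3} \left(-27\right) = \frac{85184}{27} \left(-27\right) = -85184$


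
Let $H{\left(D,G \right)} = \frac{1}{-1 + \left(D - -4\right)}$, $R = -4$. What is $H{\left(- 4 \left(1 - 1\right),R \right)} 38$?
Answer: $\frac{38}{3} \approx 12.667$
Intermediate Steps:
$H{\left(D,G \right)} = \frac{1}{3 + D}$ ($H{\left(D,G \right)} = \frac{1}{-1 + \left(D + 4\right)} = \frac{1}{-1 + \left(4 + D\right)} = \frac{1}{3 + D}$)
$H{\left(- 4 \left(1 - 1\right),R \right)} 38 = \frac{1}{3 - 4 \left(1 - 1\right)} 38 = \frac{1}{3 - 0} \cdot 38 = \frac{1}{3 + 0} \cdot 38 = \frac{1}{3} \cdot 38 = \frac{38}{3}$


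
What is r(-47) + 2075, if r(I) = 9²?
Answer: 2156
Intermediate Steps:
r(I) = 81
r(-47) + 2075 = 81 + 2075 = 2156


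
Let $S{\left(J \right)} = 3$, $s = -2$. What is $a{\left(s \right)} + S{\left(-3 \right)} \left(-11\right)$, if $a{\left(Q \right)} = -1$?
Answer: $-34$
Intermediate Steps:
$a{\left(s \right)} + S{\left(-3 \right)} \left(-11\right) = -1 + 3 \left(-11\right) = -1 - 33 = -34$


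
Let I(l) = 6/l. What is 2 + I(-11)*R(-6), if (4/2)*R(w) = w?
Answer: 40/11 ≈ 3.6364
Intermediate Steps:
R(w) = w/2
2 + I(-11)*R(-6) = 2 + (6/(-11))*((½)*(-6)) = 2 + (6*(-1/11))*(-3) = 2 - 6/11*(-3) = 2 + 18/11 = 40/11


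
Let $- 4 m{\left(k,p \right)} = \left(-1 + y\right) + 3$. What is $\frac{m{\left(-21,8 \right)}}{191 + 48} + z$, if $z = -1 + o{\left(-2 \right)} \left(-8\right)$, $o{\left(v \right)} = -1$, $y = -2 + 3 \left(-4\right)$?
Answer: $\frac{1676}{239} \approx 7.0126$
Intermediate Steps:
$y = -14$ ($y = -2 - 12 = -14$)
$m{\left(k,p \right)} = 3$ ($m{\left(k,p \right)} = - \frac{\left(-1 - 14\right) + 3}{4} = - \frac{-15 + 3}{4} = \left(- \frac{1}{4}\right) \left(-12\right) = 3$)
$z = 7$ ($z = -1 - -8 = -1 + 8 = 7$)
$\frac{m{\left(-21,8 \right)}}{191 + 48} + z = \frac{1}{191 + 48} \cdot 3 + 7 = \frac{1}{239} \cdot 3 + 7 = \frac{3}{239} + 7 = \frac{1676}{239}$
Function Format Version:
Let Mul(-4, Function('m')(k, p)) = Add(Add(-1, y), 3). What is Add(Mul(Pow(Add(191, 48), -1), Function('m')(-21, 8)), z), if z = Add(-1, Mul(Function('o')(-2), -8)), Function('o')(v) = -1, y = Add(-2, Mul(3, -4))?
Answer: Rational(1676, 239) ≈ 7.0126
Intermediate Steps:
y = -14 (y = Add(-2, -12) = -14)
Function('m')(k, p) = 3 (Function('m')(k, p) = Mul(Rational(-1, 4), Add(Add(-1, -14), 3)) = Mul(Rational(-1, 4), Add(-15, 3)) = Mul(Rational(-1, 4), -12) = 3)
z = 7 (z = Add(-1, Mul(-1, -8)) = Add(-1, 8) = 7)
Add(Mul(Pow(Add(191, 48), -1), Function('m')(-21, 8)), z) = Add(Mul(Pow(Add(191, 48), -1), 3), 7) = Add(Mul(Pow(239, -1), 3), 7) = Add(Mul(Rational(1, 239), 3), 7) = Add(Rational(3, 239), 7) = Rational(1676, 239)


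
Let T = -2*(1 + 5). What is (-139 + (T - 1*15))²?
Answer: 27556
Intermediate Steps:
T = -12 (T = -2*6 = -12)
(-139 + (T - 1*15))² = (-139 + (-12 - 1*15))² = (-139 + (-12 - 15))² = (-139 - 27)² = (-166)² = 27556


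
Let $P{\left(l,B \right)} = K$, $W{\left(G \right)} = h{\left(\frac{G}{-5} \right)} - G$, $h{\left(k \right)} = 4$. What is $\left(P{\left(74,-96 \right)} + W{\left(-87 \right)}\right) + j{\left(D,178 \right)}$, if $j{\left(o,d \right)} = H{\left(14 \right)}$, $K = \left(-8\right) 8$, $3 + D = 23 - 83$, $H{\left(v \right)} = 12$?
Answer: $39$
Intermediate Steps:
$D = -63$ ($D = -3 + \left(23 - 83\right) = -3 - 60 = -63$)
$K = -64$
$W{\left(G \right)} = 4 - G$
$P{\left(l,B \right)} = -64$
$j{\left(o,d \right)} = 12$
$\left(P{\left(74,-96 \right)} + W{\left(-87 \right)}\right) + j{\left(D,178 \right)} = \left(-64 + \left(4 - -87\right)\right) + 12 = \left(-64 + \left(4 + 87\right)\right) + 12 = \left(-64 + 91\right) + 12 = 27 + 12 = 39$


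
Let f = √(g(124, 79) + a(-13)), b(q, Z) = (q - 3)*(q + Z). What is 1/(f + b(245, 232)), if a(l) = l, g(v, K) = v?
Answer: 38478/4441669415 - √111/13325008245 ≈ 8.6622e-6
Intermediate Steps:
b(q, Z) = (-3 + q)*(Z + q)
f = √111 (f = √(124 - 13) = √111 ≈ 10.536)
1/(f + b(245, 232)) = 1/(√111 + (245² - 3*232 - 3*245 + 232*245)) = 1/(√111 + (60025 - 696 - 735 + 56840)) = 1/(√111 + 115434) = 1/(115434 + √111)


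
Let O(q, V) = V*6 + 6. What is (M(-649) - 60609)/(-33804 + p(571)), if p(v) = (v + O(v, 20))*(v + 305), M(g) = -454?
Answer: -61063/576768 ≈ -0.10587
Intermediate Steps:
O(q, V) = 6 + 6*V (O(q, V) = 6*V + 6 = 6 + 6*V)
p(v) = (126 + v)*(305 + v) (p(v) = (v + (6 + 6*20))*(v + 305) = (v + (6 + 120))*(305 + v) = (v + 126)*(305 + v) = (126 + v)*(305 + v))
(M(-649) - 60609)/(-33804 + p(571)) = (-454 - 60609)/(-33804 + (38430 + 571**2 + 431*571)) = -61063/(-33804 + (38430 + 326041 + 246101)) = -61063/(-33804 + 610572) = -61063/576768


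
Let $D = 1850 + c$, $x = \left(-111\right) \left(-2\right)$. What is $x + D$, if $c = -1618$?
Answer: $454$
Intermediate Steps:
$x = 222$
$D = 232$ ($D = 1850 - 1618 = 232$)
$x + D = 222 + 232 = 454$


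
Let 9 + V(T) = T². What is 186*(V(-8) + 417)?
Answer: 87792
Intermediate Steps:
V(T) = -9 + T²
186*(V(-8) + 417) = 186*((-9 + (-8)²) + 417) = 186*((-9 + 64) + 417) = 186*(55 + 417) = 186*472 = 87792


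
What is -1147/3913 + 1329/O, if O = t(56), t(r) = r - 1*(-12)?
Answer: 5122381/266084 ≈ 19.251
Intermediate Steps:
t(r) = 12 + r (t(r) = r + 12 = 12 + r)
O = 68 (O = 12 + 56 = 68)
-1147/3913 + 1329/O = -1147/3913 + 1329/68 = 5122381/266084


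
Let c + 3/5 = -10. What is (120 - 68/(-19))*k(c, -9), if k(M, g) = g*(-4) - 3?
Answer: 77484/19 ≈ 4078.1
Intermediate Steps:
c = -53/5 (c = -⅗ - 10 = -53/5 ≈ -10.600)
k(M, g) = -3 - 4*g (k(M, g) = -4*g - 3 = -3 - 4*g)
(120 - 68/(-19))*k(c, -9) = (120 - 68/(-19))*(-3 - 4*(-9)) = (120 - 68*(-1/19))*(-3 + 36) = (120 + 68/19)*33 = (2348/19)*33 = 77484/19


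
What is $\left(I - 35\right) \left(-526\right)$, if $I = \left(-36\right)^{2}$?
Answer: $-663286$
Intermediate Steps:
$I = 1296$
$\left(I - 35\right) \left(-526\right) = \left(1296 - 35\right) \left(-526\right) = 1261 \left(-526\right) = -663286$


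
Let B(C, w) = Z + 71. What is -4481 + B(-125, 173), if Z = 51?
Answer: -4359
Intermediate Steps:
B(C, w) = 122 (B(C, w) = 51 + 71 = 122)
-4481 + B(-125, 173) = -4481 + 122 = -4359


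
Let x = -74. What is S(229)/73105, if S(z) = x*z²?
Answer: -3880634/73105 ≈ -53.083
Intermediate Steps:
S(z) = -74*z²
S(229)/73105 = -74*229²/73105 = -74*52441*(1/73105) = -3880634*1/73105 = -3880634/73105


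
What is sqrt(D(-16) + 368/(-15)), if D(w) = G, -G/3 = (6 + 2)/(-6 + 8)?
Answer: 2*I*sqrt(2055)/15 ≈ 6.0443*I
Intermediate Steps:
G = -12 (G = -3*(6 + 2)/(-6 + 8) = -24/2 = -3*4 = -12)
D(w) = -12
sqrt(D(-16) + 368/(-15)) = sqrt(-12 + 368/(-15)) = sqrt(-12 + 368*(-1/15)) = sqrt(-12 - 368/15) = sqrt(-548/15) = 2*I*sqrt(2055)/15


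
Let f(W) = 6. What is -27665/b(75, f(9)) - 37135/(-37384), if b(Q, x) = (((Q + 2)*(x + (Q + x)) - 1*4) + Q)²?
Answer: 85048525657/85670856680 ≈ 0.99274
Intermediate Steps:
b(Q, x) = (-4 + Q + (2 + Q)*(Q + 2*x))² (b(Q, x) = (((2 + Q)*(Q + 2*x) - 4) + Q)² = ((-4 + (2 + Q)*(Q + 2*x)) + Q)² = (-4 + Q + (2 + Q)*(Q + 2*x))²)
-27665/b(75, f(9)) - 37135/(-37384) = -27665/(-4 + 75² + 3*75 + 4*6 + 2*75*6)² - 37135/(-37384) = -27665/(-4 + 5625 + 225 + 24 + 900)² - 37135*(-1/37384) = -27665/(6770²) + 37135/37384 = -27665/45832900 + 37135/37384 = -27665*1/45832900 + 37135/37384 = -5533/9166580 + 37135/37384 = 85048525657/85670856680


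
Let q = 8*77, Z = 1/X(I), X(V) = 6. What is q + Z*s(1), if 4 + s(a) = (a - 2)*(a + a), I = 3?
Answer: 615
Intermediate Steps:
s(a) = -4 + 2*a*(-2 + a) (s(a) = -4 + (a - 2)*(a + a) = -4 + (-2 + a)*(2*a) = -4 + 2*a*(-2 + a))
Z = ⅙ (Z = 1/6 = ⅙ ≈ 0.16667)
q = 616
q + Z*s(1) = 616 + (-4 - 4*1 + 2*1²)/6 = 616 + (-4 - 4 + 2*1)/6 = 616 + (-4 - 4 + 2)/6 = 616 + (⅙)*(-6) = 616 - 1 = 615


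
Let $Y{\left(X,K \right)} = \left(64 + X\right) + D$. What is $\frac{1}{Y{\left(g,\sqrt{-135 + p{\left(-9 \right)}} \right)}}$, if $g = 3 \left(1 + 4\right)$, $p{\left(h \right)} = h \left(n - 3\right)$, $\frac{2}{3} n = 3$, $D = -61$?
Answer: $\frac{1}{18} \approx 0.055556$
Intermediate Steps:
$n = \frac{9}{2}$ ($n = \frac{3}{2} \cdot 3 = \frac{9}{2} \approx 4.5$)
$p{\left(h \right)} = \frac{3 h}{2}$ ($p{\left(h \right)} = h \left(\frac{9}{2} - 3\right) = h \frac{3}{2} = \frac{3 h}{2}$)
$g = 15$ ($g = 3 \cdot 5 = 15$)
$Y{\left(X,K \right)} = 3 + X$ ($Y{\left(X,K \right)} = \left(64 + X\right) - 61 = 3 + X$)
$\frac{1}{Y{\left(g,\sqrt{-135 + p{\left(-9 \right)}} \right)}} = \frac{1}{3 + 15} = \frac{1}{18}$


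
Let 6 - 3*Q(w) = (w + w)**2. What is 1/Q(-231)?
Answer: -1/71146 ≈ -1.4056e-5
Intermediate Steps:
Q(w) = 2 - 4*w**2/3 (Q(w) = 2 - (w + w)**2/3 = 2 - 4*w**2/3)
1/Q(-231) = 1/(2 - 4/3*(-231)**2) = 1/(2 - 4/3*53361) = 1/(2 - 71148) = 1/(-71146) = -1/71146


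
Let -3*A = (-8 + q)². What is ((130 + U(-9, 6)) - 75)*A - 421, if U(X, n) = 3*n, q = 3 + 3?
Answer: -1555/3 ≈ -518.33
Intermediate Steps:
q = 6
A = -4/3 (A = -(-8 + 6)²/3 = -⅓*(-2)² = -⅓*4 = -4/3 ≈ -1.3333)
((130 + U(-9, 6)) - 75)*A - 421 = ((130 + 3*6) - 75)*(-4/3) - 421 = ((130 + 18) - 75)*(-4/3) - 421 = (148 - 75)*(-4/3) - 421 = 73*(-4/3) - 421 = -292/3 - 421 = -1555/3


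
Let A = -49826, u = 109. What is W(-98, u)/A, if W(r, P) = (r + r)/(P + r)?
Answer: 14/39149 ≈ 0.00035761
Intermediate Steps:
W(r, P) = 2*r/(P + r) (W(r, P) = (2*r)/(P + r) = 2*r/(P + r))
W(-98, u)/A = (2*(-98)/(109 - 98))/(-49826) = (2*(-98)/11)*(-1/49826) = (2*(-98)*(1/11))*(-1/49826) = -196/11*(-1/49826) = 14/39149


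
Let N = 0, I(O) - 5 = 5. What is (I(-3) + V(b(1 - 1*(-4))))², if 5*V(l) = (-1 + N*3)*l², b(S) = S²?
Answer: 13225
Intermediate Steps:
I(O) = 10 (I(O) = 5 + 5 = 10)
V(l) = -l²/5 (V(l) = ((-1 + 0*3)*l²)/5 = ((-1 + 0)*l²)/5 = (-l²)/5 = -l²/5)
(I(-3) + V(b(1 - 1*(-4))))² = (10 - (1 - 1*(-4))⁴/5)² = (10 - (1 + 4)⁴/5)² = (10 - (5²)²/5)² = (10 - ⅕*25²)² = (10 - ⅕*625)² = (10 - 125)² = (-115)² = 13225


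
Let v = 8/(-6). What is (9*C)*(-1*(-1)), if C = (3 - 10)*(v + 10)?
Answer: -546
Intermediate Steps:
v = -4/3 (v = 8*(-⅙) = -4/3 ≈ -1.3333)
C = -182/3 (C = (3 - 10)*(-4/3 + 10) = -7*26/3 = -182/3 ≈ -60.667)
(9*C)*(-1*(-1)) = (9*(-182/3))*(-1*(-1)) = -546*1 = -546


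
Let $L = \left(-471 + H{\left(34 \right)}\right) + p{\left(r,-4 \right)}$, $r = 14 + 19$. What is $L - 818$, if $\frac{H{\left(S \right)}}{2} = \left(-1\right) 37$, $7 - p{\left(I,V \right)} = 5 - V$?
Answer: $-1365$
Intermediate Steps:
$r = 33$
$p{\left(I,V \right)} = 2 + V$ ($p{\left(I,V \right)} = 7 - \left(5 - V\right) = 7 + \left(-5 + V\right) = 2 + V$)
$H{\left(S \right)} = -74$ ($H{\left(S \right)} = 2 \left(\left(-1\right) 37\right) = 2 \left(-37\right) = -74$)
$L = -547$ ($L = \left(-471 - 74\right) + \left(2 - 4\right) = -545 - 2 = -547$)
$L - 818 = -547 - 818 = -1365$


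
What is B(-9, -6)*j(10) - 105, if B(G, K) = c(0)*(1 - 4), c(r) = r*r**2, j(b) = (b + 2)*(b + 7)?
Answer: -105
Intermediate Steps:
j(b) = (2 + b)*(7 + b)
c(r) = r**3
B(G, K) = 0 (B(G, K) = 0**3*(1 - 4) = 0*(-3) = 0)
B(-9, -6)*j(10) - 105 = 0*(14 + 10**2 + 9*10) - 105 = 0*(14 + 100 + 90) - 105 = 0*204 - 105 = 0 - 105 = -105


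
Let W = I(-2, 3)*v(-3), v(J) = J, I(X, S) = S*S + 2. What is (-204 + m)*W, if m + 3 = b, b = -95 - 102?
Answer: 13332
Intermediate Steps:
I(X, S) = 2 + S² (I(X, S) = S² + 2 = 2 + S²)
b = -197
m = -200 (m = -3 - 197 = -200)
W = -33 (W = (2 + 3²)*(-3) = (2 + 9)*(-3) = 11*(-3) = -33)
(-204 + m)*W = (-204 - 200)*(-33) = -404*(-33) = 13332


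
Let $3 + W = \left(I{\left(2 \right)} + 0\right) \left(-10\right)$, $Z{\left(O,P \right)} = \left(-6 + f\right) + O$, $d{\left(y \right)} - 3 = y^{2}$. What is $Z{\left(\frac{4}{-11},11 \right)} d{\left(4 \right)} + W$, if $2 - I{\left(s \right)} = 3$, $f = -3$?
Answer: $- \frac{1880}{11} \approx -170.91$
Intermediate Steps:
$I{\left(s \right)} = -1$ ($I{\left(s \right)} = 2 - 3 = -1$)
$d{\left(y \right)} = 3 + y^{2}$
$Z{\left(O,P \right)} = -9 + O$ ($Z{\left(O,P \right)} = \left(-6 - 3\right) + O = -9 + O$)
$W = 7$ ($W = -3 + \left(-1 + 0\right) \left(-10\right) = -3 - -10 = -3 + 10 = 7$)
$Z{\left(\frac{4}{-11},11 \right)} d{\left(4 \right)} + W = \left(-9 + \frac{4}{-11}\right) \left(3 + 4^{2}\right) + 7 = \left(-9 + 4 \left(- \frac{1}{11}\right)\right) \left(3 + 16\right) + 7 = \left(-9 - \frac{4}{11}\right) 19 + 7 = \left(- \frac{103}{11}\right) 19 + 7 = - \frac{1957}{11} + 7 = - \frac{1880}{11}$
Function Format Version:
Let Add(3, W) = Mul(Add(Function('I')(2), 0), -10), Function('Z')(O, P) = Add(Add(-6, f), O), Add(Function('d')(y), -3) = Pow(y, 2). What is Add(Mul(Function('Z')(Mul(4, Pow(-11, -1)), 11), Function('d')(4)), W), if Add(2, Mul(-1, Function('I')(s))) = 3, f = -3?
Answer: Rational(-1880, 11) ≈ -170.91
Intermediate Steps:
Function('I')(s) = -1 (Function('I')(s) = Add(2, Mul(-1, 3)) = Add(2, -3) = -1)
Function('d')(y) = Add(3, Pow(y, 2))
Function('Z')(O, P) = Add(-9, O) (Function('Z')(O, P) = Add(Add(-6, -3), O) = Add(-9, O))
W = 7 (W = Add(-3, Mul(Add(-1, 0), -10)) = Add(-3, Mul(-1, -10)) = Add(-3, 10) = 7)
Add(Mul(Function('Z')(Mul(4, Pow(-11, -1)), 11), Function('d')(4)), W) = Add(Mul(Add(-9, Mul(4, Pow(-11, -1))), Add(3, Pow(4, 2))), 7) = Add(Mul(Add(-9, Mul(4, Rational(-1, 11))), Add(3, 16)), 7) = Add(Mul(Add(-9, Rational(-4, 11)), 19), 7) = Add(Mul(Rational(-103, 11), 19), 7) = Add(Rational(-1957, 11), 7) = Rational(-1880, 11)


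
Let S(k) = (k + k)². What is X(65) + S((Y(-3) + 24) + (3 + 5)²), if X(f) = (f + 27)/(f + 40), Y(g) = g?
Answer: 3034592/105 ≈ 28901.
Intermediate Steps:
S(k) = 4*k² (S(k) = (2*k)² = 4*k²)
X(f) = (27 + f)/(40 + f)
X(65) + S((Y(-3) + 24) + (3 + 5)²) = (27 + 65)/(40 + 65) + 4*((-3 + 24) + (3 + 5)²)² = 92/105 + 4*(21 + 8²)² = (1/105)*92 + 4*(21 + 64)² = 92/105 + 4*85² = 92/105 + 4*7225 = 92/105 + 28900 = 3034592/105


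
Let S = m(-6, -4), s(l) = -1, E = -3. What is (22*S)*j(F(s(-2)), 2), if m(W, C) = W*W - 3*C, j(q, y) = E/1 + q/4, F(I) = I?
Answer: -3432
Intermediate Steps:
j(q, y) = -3 + q/4 (j(q, y) = -3/1 + q/4 = -3*1 + q*(¼) = -3 + q/4)
m(W, C) = W² - 3*C
S = 48 (S = (-6)² - 3*(-4) = 36 + 12 = 48)
(22*S)*j(F(s(-2)), 2) = (22*48)*(-3 + (¼)*(-1)) = 1056*(-3 - ¼) = 1056*(-13/4) = -3432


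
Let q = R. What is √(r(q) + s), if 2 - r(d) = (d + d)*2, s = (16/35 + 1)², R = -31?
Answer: 3*√17439/35 ≈ 11.319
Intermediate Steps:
q = -31
s = 2601/1225 (s = (16*(1/35) + 1)² = (16/35 + 1)² = (51/35)² = 2601/1225 ≈ 2.1233)
r(d) = 2 - 4*d (r(d) = 2 - (d + d)*2 = 2 - 2*d*2 = 2 - 4*d)
√(r(q) + s) = √((2 - 4*(-31)) + 2601/1225) = √((2 + 124) + 2601/1225) = √(126 + 2601/1225) = √(156951/1225) = 3*√17439/35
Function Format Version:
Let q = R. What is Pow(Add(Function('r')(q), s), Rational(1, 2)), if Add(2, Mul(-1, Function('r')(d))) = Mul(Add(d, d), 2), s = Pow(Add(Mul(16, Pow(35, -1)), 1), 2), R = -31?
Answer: Mul(Rational(3, 35), Pow(17439, Rational(1, 2))) ≈ 11.319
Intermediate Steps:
q = -31
s = Rational(2601, 1225) (s = Pow(Add(Mul(16, Rational(1, 35)), 1), 2) = Pow(Add(Rational(16, 35), 1), 2) = Pow(Rational(51, 35), 2) = Rational(2601, 1225) ≈ 2.1233)
Function('r')(d) = Add(2, Mul(-4, d)) (Function('r')(d) = Add(2, Mul(-1, Mul(Add(d, d), 2))) = Add(2, Mul(-1, Mul(Mul(2, d), 2))) = Add(2, Mul(-1, Mul(4, d))) = Add(2, Mul(-4, d)))
Pow(Add(Function('r')(q), s), Rational(1, 2)) = Pow(Add(Add(2, Mul(-4, -31)), Rational(2601, 1225)), Rational(1, 2)) = Pow(Add(Add(2, 124), Rational(2601, 1225)), Rational(1, 2)) = Pow(Add(126, Rational(2601, 1225)), Rational(1, 2)) = Pow(Rational(156951, 1225), Rational(1, 2)) = Mul(Rational(3, 35), Pow(17439, Rational(1, 2)))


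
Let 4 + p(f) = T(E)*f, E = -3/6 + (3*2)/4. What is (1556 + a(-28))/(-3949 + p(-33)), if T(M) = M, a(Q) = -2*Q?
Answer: -806/1993 ≈ -0.40442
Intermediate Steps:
E = 1 (E = -3*⅙ + 6*(¼) = -½ + 3/2 = 1)
p(f) = -4 + f (p(f) = -4 + 1*f = -4 + f)
(1556 + a(-28))/(-3949 + p(-33)) = (1556 - 2*(-28))/(-3949 + (-4 - 33)) = (1556 + 56)/(-3949 - 37) = 1612/(-3986) = 1612*(-1/3986) = -806/1993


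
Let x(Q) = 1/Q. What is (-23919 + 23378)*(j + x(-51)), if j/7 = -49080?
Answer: 9479164501/51 ≈ 1.8587e+8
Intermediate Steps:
j = -343560 (j = 7*(-49080) = -343560)
(-23919 + 23378)*(j + x(-51)) = (-23919 + 23378)*(-343560 + 1/(-51)) = -541*(-343560 - 1/51) = -541*(-17521561/51) = 9479164501/51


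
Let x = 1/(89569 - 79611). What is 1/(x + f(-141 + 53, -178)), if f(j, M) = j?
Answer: -9958/876303 ≈ -0.011364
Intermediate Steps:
x = 1/9958 ≈ 0.00010042
1/(x + f(-141 + 53, -178)) = 1/(1/9958 + (-141 + 53)) = 1/(1/9958 - 88) = 1/(-876303/9958) = -9958/876303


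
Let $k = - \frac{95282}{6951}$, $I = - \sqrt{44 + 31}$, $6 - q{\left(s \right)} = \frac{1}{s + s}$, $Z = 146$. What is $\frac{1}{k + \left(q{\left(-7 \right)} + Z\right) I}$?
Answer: $\frac{2649220728}{335169144767579} - \frac{146950882470 \sqrt{3}}{335169144767579} \approx -0.00075149$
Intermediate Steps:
$q{\left(s \right)} = 6 - \frac{1}{2 s}$ ($q{\left(s \right)} = 6 - \frac{1}{s + s} = 6 - \frac{1}{2 s}$)
$I = - 5 \sqrt{3}$ ($I = - \sqrt{75} = - 5 \sqrt{3} \approx -8.6602$)
$k = - \frac{95282}{6951}$ ($k = \left(-95282\right) \frac{1}{6951} = - \frac{95282}{6951} \approx -13.708$)
$\frac{1}{k + \left(q{\left(-7 \right)} + Z\right) I} = \frac{1}{- \frac{95282}{6951} + \left(\left(6 - \frac{1}{2 \left(-7\right)}\right) + 146\right) \left(- 5 \sqrt{3}\right)} = \frac{1}{- \frac{95282}{6951} + \left(\left(6 - - \frac{1}{14}\right) + 146\right) \left(- 5 \sqrt{3}\right)} = \frac{1}{- \frac{95282}{6951} + \left(\left(6 + \frac{1}{14}\right) + 146\right) \left(- 5 \sqrt{3}\right)} = \frac{1}{- \frac{95282}{6951} + \left(\frac{85}{14} + 146\right) \left(- 5 \sqrt{3}\right)} = \frac{1}{- \frac{95282}{6951} + \frac{2129 \left(- 5 \sqrt{3}\right)}{14}} = \frac{1}{- \frac{95282}{6951} - \frac{10645 \sqrt{3}}{14}}$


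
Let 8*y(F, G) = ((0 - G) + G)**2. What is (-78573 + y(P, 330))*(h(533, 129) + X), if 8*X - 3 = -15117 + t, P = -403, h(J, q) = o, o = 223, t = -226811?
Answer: 18868598793/8 ≈ 2.3586e+9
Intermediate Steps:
h(J, q) = 223
X = -241925/8 (X = 3/8 + (-15117 - 226811)/8 = 3/8 + (1/8)*(-241928) = 3/8 - 30241 = -241925/8 ≈ -30241.)
y(F, G) = 0 (y(F, G) = ((0 - G) + G)**2/8 = (-G + G)**2/8 = (1/8)*0**2 = (1/8)*0 = 0)
(-78573 + y(P, 330))*(h(533, 129) + X) = (-78573 + 0)*(223 - 241925/8) = -78573*(-240141/8) = 18868598793/8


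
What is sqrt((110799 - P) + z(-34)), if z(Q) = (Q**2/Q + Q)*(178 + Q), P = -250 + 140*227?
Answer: sqrt(69477) ≈ 263.58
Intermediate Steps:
P = 31530 (P = -250 + 31780 = 31530)
z(Q) = 2*Q*(178 + Q) (z(Q) = (Q + Q)*(178 + Q) = (2*Q)*(178 + Q) = 2*Q*(178 + Q))
sqrt((110799 - P) + z(-34)) = sqrt((110799 - 1*31530) + 2*(-34)*(178 - 34)) = sqrt((110799 - 31530) + 2*(-34)*144) = sqrt(79269 - 9792) = sqrt(69477)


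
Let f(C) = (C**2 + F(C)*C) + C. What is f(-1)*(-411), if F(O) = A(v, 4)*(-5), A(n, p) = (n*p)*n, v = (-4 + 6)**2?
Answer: -131520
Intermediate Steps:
v = 4 (v = 2**2 = 4)
A(n, p) = p*n**2
F(O) = -320 (F(O) = (4*4**2)*(-5) = (4*16)*(-5) = 64*(-5) = -320)
f(C) = C**2 - 319*C (f(C) = (C**2 - 320*C) + C = C**2 - 319*C)
f(-1)*(-411) = -(-319 - 1)*(-411) = -1*(-320)*(-411) = 320*(-411) = -131520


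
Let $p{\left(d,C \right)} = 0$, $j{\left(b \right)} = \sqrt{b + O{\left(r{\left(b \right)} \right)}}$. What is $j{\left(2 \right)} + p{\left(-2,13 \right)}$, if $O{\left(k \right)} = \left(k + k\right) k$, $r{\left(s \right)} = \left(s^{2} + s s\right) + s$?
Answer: $\sqrt{202} \approx 14.213$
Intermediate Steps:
$r{\left(s \right)} = s + 2 s^{2}$ ($r{\left(s \right)} = \left(s^{2} + s^{2}\right) + s = 2 s^{2} + s = s + 2 s^{2}$)
$O{\left(k \right)} = 2 k^{2}$ ($O{\left(k \right)} = 2 k k = 2 k^{2}$)
$j{\left(b \right)} = \sqrt{b + 2 b^{2} \left(1 + 2 b\right)^{2}}$ ($j{\left(b \right)} = \sqrt{b + 2 \left(b \left(1 + 2 b\right)\right)^{2}} = \sqrt{b + 2 b^{2} \left(1 + 2 b\right)^{2}}$)
$j{\left(2 \right)} + p{\left(-2,13 \right)} = \sqrt{2 \left(1 + 2 \cdot 2 \left(1 + 2 \cdot 2\right)^{2}\right)} + 0 = \sqrt{2 \left(1 + 2 \cdot 2 \left(1 + 4\right)^{2}\right)} + 0 = \sqrt{2 \left(1 + 2 \cdot 2 \cdot 5^{2}\right)} + 0 = \sqrt{2 \left(1 + 2 \cdot 2 \cdot 25\right)} + 0 = \sqrt{2 \left(1 + 100\right)} + 0 = \sqrt{2 \cdot 101} + 0 = \sqrt{202} + 0 = \sqrt{202}$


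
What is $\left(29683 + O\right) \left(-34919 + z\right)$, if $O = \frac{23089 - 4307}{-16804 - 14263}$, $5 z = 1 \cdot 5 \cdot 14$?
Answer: $- \frac{32187400681995}{31067} \approx -1.0361 \cdot 10^{9}$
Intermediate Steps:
$z = 14$ ($z = \frac{1 \cdot 5 \cdot 14}{5} = \frac{5 \cdot 14}{5} = \frac{1}{5} \cdot 70 = 14$)
$O = - \frac{18782}{31067}$ ($O = \frac{18782}{-31067} = 18782 \left(- \frac{1}{31067}\right) = - \frac{18782}{31067} \approx -0.60456$)
$\left(29683 + O\right) \left(-34919 + z\right) = \left(29683 - \frac{18782}{31067}\right) \left(-34919 + 14\right) = \frac{922142979}{31067} \left(-34905\right) = - \frac{32187400681995}{31067}$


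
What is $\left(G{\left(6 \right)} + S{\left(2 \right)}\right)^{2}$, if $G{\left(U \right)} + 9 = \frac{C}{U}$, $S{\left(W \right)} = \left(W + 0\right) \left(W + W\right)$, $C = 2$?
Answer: $\frac{4}{9} \approx 0.44444$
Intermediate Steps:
$S{\left(W \right)} = 2 W^{2}$ ($S{\left(W \right)} = W 2 W = 2 W^{2}$)
$G{\left(U \right)} = -9 + \frac{2}{U}$
$\left(G{\left(6 \right)} + S{\left(2 \right)}\right)^{2} = \left(\left(-9 + \frac{2}{6}\right) + 2 \cdot 2^{2}\right)^{2} = \left(\left(-9 + 2 \cdot \frac{1}{6}\right) + 2 \cdot 4\right)^{2} = \left(\left(-9 + \frac{1}{3}\right) + 8\right)^{2} = \left(- \frac{26}{3} + 8\right)^{2} = \left(- \frac{2}{3}\right)^{2} = \frac{4}{9}$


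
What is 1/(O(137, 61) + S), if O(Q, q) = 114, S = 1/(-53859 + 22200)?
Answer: 31659/3609125 ≈ 0.0087719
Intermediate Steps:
S = -1/31659 (S = 1/(-31659) = -1/31659 ≈ -3.1587e-5)
1/(O(137, 61) + S) = 1/(114 - 1/31659) = 1/(3609125/31659) = 31659/3609125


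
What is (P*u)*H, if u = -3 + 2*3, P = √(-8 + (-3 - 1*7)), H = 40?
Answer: 360*I*√2 ≈ 509.12*I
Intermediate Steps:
P = 3*I*√2 (P = √(-8 + (-3 - 7)) = √(-8 - 10) = √(-18) = 3*I*√2 ≈ 4.2426*I)
u = 3 (u = -3 + 6 = 3)
(P*u)*H = ((3*I*√2)*3)*40 = (9*I*√2)*40 = 360*I*√2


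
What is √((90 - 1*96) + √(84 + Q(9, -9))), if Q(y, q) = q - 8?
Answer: √(-6 + √67) ≈ 1.4783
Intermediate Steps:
Q(y, q) = -8 + q
√((90 - 1*96) + √(84 + Q(9, -9))) = √((90 - 1*96) + √(84 + (-8 - 9))) = √((90 - 96) + √(84 - 17)) = √(-6 + √67)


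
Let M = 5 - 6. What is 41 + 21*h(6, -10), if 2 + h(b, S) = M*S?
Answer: 209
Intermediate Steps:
M = -1
h(b, S) = -2 - S
41 + 21*h(6, -10) = 41 + 21*(-2 - 1*(-10)) = 41 + 21*(-2 + 10) = 41 + 21*8 = 41 + 168 = 209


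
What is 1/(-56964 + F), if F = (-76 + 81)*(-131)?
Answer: -1/57619 ≈ -1.7355e-5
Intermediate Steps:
F = -655 (F = 5*(-131) = -655)
1/(-56964 + F) = 1/(-56964 - 655) = 1/(-57619) = -1/57619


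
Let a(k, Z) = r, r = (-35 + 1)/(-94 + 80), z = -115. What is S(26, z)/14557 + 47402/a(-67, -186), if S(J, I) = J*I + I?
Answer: 4830163613/247469 ≈ 19518.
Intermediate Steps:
r = 17/7 (r = -34/(-14) = -34*(-1/14) = 17/7 ≈ 2.4286)
S(J, I) = I + I*J (S(J, I) = I*J + I = I + I*J)
a(k, Z) = 17/7
S(26, z)/14557 + 47402/a(-67, -186) = -115*(1 + 26)/14557 + 47402/(17/7) = -115*27*(1/14557) + 47402*(7/17) = -3105*1/14557 + 331814/17 = -3105/14557 + 331814/17 = 4830163613/247469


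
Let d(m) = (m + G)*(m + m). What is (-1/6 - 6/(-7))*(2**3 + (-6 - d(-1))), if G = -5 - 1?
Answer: -58/7 ≈ -8.2857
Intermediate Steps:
G = -6
d(m) = 2*m*(-6 + m) (d(m) = (m - 6)*(m + m) = (-6 + m)*(2*m) = 2*m*(-6 + m))
(-1/6 - 6/(-7))*(2**3 + (-6 - d(-1))) = (-1/6 - 6/(-7))*(2**3 + (-6 - 2*(-1)*(-6 - 1))) = (-1*1/6 - 6*(-1/7))*(8 + (-6 - 2*(-1)*(-7))) = (-1/6 + 6/7)*(8 + (-6 - 1*14)) = 29*(8 + (-6 - 14))/42 = 29*(8 - 20)/42 = (29/42)*(-12) = -58/7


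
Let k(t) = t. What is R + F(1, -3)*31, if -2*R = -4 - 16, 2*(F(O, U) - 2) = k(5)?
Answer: 299/2 ≈ 149.50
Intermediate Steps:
F(O, U) = 9/2 (F(O, U) = 2 + (½)*5 = 2 + 5/2 = 9/2)
R = 10 (R = -(-4 - 16)/2 = -½*(-20) = 10)
R + F(1, -3)*31 = 10 + (9/2)*31 = 10 + 279/2 = 299/2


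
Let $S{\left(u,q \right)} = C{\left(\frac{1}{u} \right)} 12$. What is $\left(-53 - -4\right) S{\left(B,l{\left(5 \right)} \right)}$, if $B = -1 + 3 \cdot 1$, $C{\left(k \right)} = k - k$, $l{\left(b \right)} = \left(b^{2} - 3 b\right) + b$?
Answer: $0$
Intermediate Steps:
$l{\left(b \right)} = b^{2} - 2 b$
$C{\left(k \right)} = 0$
$B = 2$ ($B = -1 + 3 = 2$)
$S{\left(u,q \right)} = 0$ ($S{\left(u,q \right)} = 0 \cdot 12 = 0$)
$\left(-53 - -4\right) S{\left(B,l{\left(5 \right)} \right)} = \left(-53 - -4\right) 0 = \left(-53 + 4\right) 0 = \left(-49\right) 0 = 0$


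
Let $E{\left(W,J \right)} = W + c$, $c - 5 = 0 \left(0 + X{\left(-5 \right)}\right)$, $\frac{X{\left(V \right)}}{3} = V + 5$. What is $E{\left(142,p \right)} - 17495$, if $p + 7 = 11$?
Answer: $-17348$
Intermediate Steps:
$p = 4$ ($p = -7 + 11 = 4$)
$X{\left(V \right)} = 15 + 3 V$ ($X{\left(V \right)} = 3 \left(V + 5\right) = 3 \left(5 + V\right) = 15 + 3 V$)
$c = 5$ ($c = 5 + 0 \left(0 + \left(15 + 3 \left(-5\right)\right)\right) = 5 + 0 \left(0 + \left(15 - 15\right)\right) = 5 + 0 \left(0 + 0\right) = 5 + 0 \cdot 0 = 5 + 0 = 5$)
$E{\left(W,J \right)} = 5 + W$ ($E{\left(W,J \right)} = W + 5 = 5 + W$)
$E{\left(142,p \right)} - 17495 = \left(5 + 142\right) - 17495 = 147 - 17495 = -17348$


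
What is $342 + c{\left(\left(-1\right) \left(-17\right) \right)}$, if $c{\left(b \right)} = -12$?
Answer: $330$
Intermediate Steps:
$342 + c{\left(\left(-1\right) \left(-17\right) \right)} = 342 - 12 = 330$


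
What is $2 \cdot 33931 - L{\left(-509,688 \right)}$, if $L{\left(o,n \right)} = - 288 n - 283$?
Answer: $266289$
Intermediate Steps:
$L{\left(o,n \right)} = -283 - 288 n$
$2 \cdot 33931 - L{\left(-509,688 \right)} = 2 \cdot 33931 - \left(-283 - 198144\right) = 67862 - \left(-283 - 198144\right) = 67862 - -198427 = 67862 + 198427 = 266289$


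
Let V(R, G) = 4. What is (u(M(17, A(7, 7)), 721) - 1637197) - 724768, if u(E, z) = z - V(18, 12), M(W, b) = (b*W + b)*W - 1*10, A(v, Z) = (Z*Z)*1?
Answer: -2361248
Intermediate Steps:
A(v, Z) = Z**2 (A(v, Z) = Z**2*1 = Z**2)
M(W, b) = -10 + W*(b + W*b) (M(W, b) = (W*b + b)*W - 10 = (b + W*b)*W - 10 = W*(b + W*b) - 10 = -10 + W*(b + W*b))
u(E, z) = -4 + z (u(E, z) = z - 1*4 = z - 4 = -4 + z)
(u(M(17, A(7, 7)), 721) - 1637197) - 724768 = ((-4 + 721) - 1637197) - 724768 = (717 - 1637197) - 724768 = -1636480 - 724768 = -2361248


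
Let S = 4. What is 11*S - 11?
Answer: 33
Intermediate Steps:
11*S - 11 = 11*4 - 11 = 44 - 11 = 33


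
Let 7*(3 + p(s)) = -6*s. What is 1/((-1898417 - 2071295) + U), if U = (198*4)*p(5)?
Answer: -7/27828376 ≈ -2.5154e-7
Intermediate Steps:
p(s) = -3 - 6*s/7 (p(s) = -3 + (-6*s)/7 = -3 - 6*s/7)
U = -40392/7 (U = (198*4)*(-3 - 6/7*5) = 792*(-3 - 30/7) = 792*(-51/7) = -40392/7 ≈ -5770.3)
1/((-1898417 - 2071295) + U) = 1/((-1898417 - 2071295) - 40392/7) = 1/(-3969712 - 40392/7) = 1/(-27828376/7) = -7/27828376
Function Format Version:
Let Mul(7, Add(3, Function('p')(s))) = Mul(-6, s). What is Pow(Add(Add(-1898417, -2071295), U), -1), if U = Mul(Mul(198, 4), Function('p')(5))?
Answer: Rational(-7, 27828376) ≈ -2.5154e-7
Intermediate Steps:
Function('p')(s) = Add(-3, Mul(Rational(-6, 7), s)) (Function('p')(s) = Add(-3, Mul(Rational(1, 7), Mul(-6, s))) = Add(-3, Mul(Rational(-6, 7), s)))
U = Rational(-40392, 7) (U = Mul(Mul(198, 4), Add(-3, Mul(Rational(-6, 7), 5))) = Mul(792, Add(-3, Rational(-30, 7))) = Mul(792, Rational(-51, 7)) = Rational(-40392, 7) ≈ -5770.3)
Pow(Add(Add(-1898417, -2071295), U), -1) = Pow(Add(Add(-1898417, -2071295), Rational(-40392, 7)), -1) = Pow(Add(-3969712, Rational(-40392, 7)), -1) = Pow(Rational(-27828376, 7), -1) = Rational(-7, 27828376)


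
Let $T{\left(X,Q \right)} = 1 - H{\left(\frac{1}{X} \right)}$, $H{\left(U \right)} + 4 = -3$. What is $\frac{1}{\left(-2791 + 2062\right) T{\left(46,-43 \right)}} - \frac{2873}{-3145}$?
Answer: $\frac{985423}{1078920} \approx 0.91334$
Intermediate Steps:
$H{\left(U \right)} = -7$ ($H{\left(U \right)} = -4 - 3 = -7$)
$T{\left(X,Q \right)} = 8$ ($T{\left(X,Q \right)} = 1 - -7 = 1 + 7 = 8$)
$\frac{1}{\left(-2791 + 2062\right) T{\left(46,-43 \right)}} - \frac{2873}{-3145} = \frac{1}{\left(-2791 + 2062\right) 8} - \frac{2873}{-3145} = \frac{1}{-729} \cdot \frac{1}{8} - - \frac{169}{185} = \left(- \frac{1}{729}\right) \frac{1}{8} + \frac{169}{185} = - \frac{1}{5832} + \frac{169}{185} = \frac{985423}{1078920}$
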